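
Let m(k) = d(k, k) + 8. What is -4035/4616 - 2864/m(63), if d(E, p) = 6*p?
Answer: -7388867/890888 ≈ -8.2938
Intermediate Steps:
m(k) = 8 + 6*k (m(k) = 6*k + 8 = 8 + 6*k)
-4035/4616 - 2864/m(63) = -4035/4616 - 2864/(8 + 6*63) = -4035*1/4616 - 2864/(8 + 378) = -4035/4616 - 2864/386 = -4035/4616 - 2864*1/386 = -4035/4616 - 1432/193 = -7388867/890888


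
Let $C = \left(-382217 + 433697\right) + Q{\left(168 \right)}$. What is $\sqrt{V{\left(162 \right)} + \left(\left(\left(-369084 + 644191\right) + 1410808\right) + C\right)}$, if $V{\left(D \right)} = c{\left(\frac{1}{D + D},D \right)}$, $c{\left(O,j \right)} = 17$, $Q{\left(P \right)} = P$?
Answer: $2 \sqrt{434395} \approx 1318.2$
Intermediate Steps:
$V{\left(D \right)} = 17$
$C = 51648$ ($C = \left(-382217 + 433697\right) + 168 = 51480 + 168 = 51648$)
$\sqrt{V{\left(162 \right)} + \left(\left(\left(-369084 + 644191\right) + 1410808\right) + C\right)} = \sqrt{17 + \left(\left(\left(-369084 + 644191\right) + 1410808\right) + 51648\right)} = \sqrt{17 + \left(\left(275107 + 1410808\right) + 51648\right)} = \sqrt{17 + \left(1685915 + 51648\right)} = \sqrt{17 + 1737563} = \sqrt{1737580} = 2 \sqrt{434395}$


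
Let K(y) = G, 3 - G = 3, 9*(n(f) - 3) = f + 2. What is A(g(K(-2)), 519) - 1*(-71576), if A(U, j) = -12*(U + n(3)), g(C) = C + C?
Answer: 214600/3 ≈ 71533.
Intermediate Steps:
n(f) = 29/9 + f/9 (n(f) = 3 + (f + 2)/9 = 3 + (2 + f)/9 = 3 + (2/9 + f/9) = 29/9 + f/9)
G = 0 (G = 3 - 1*3 = 3 - 3 = 0)
K(y) = 0
g(C) = 2*C
A(U, j) = -128/3 - 12*U (A(U, j) = -12*(U + (29/9 + (⅑)*3)) = -12*(U + (29/9 + ⅓)) = -12*(U + 32/9) = -12*(32/9 + U) = -128/3 - 12*U)
A(g(K(-2)), 519) - 1*(-71576) = (-128/3 - 24*0) - 1*(-71576) = (-128/3 - 12*0) + 71576 = (-128/3 + 0) + 71576 = -128/3 + 71576 = 214600/3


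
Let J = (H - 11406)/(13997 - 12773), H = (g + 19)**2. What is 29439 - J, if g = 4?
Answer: 36044213/1224 ≈ 29448.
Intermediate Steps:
H = 529 (H = (4 + 19)**2 = 23**2 = 529)
J = -10877/1224 (J = (529 - 11406)/(13997 - 12773) = -10877/1224 ≈ -8.8864)
29439 - J = 29439 - 1*(-10877/1224) = 29439 + 10877/1224 = 36044213/1224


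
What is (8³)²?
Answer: 262144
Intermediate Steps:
(8³)² = 512² = 262144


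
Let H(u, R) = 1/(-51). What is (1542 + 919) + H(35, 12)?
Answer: 125510/51 ≈ 2461.0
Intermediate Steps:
H(u, R) = -1/51
(1542 + 919) + H(35, 12) = (1542 + 919) - 1/51 = 2461 - 1/51 = 125510/51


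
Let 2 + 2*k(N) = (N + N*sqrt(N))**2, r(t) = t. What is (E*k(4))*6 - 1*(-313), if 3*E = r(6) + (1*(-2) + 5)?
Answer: 1591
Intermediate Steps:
k(N) = -1 + (N + N**(3/2))**2/2 (k(N) = -1 + (N + N*sqrt(N))**2/2 = -1 + (N + N**(3/2))**2/2)
E = 3 (E = (6 + (1*(-2) + 5))/3 = (6 + (-2 + 5))/3 = (6 + 3)/3 = (1/3)*9 = 3)
(E*k(4))*6 - 1*(-313) = (3*(-1 + (4 + 4**(3/2))**2/2))*6 - 1*(-313) = (3*(-1 + (4 + 8)**2/2))*6 + 313 = (3*(-1 + (1/2)*12**2))*6 + 313 = (3*(-1 + (1/2)*144))*6 + 313 = (3*(-1 + 72))*6 + 313 = (3*71)*6 + 313 = 213*6 + 313 = 1278 + 313 = 1591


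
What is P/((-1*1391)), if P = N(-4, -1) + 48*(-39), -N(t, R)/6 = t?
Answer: 1848/1391 ≈ 1.3285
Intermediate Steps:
N(t, R) = -6*t
P = -1848 (P = -6*(-4) + 48*(-39) = 24 - 1872 = -1848)
P/((-1*1391)) = -1848/((-1*1391)) = -1848/(-1391) = -1848*(-1/1391) = 1848/1391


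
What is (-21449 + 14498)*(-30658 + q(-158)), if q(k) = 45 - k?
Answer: 211692705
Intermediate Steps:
(-21449 + 14498)*(-30658 + q(-158)) = (-21449 + 14498)*(-30658 + (45 - 1*(-158))) = -6951*(-30658 + (45 + 158)) = -6951*(-30658 + 203) = -6951*(-30455) = 211692705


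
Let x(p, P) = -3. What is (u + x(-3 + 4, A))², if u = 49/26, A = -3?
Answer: 841/676 ≈ 1.2441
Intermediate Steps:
u = 49/26 (u = 49*(1/26) = 49/26 ≈ 1.8846)
(u + x(-3 + 4, A))² = (49/26 - 3)² = (-29/26)² = 841/676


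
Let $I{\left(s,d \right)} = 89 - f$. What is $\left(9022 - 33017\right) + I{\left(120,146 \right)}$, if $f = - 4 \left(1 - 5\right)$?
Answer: $-23922$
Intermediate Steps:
$f = 16$ ($f = \left(-4\right) \left(-4\right) = 16$)
$I{\left(s,d \right)} = 73$ ($I{\left(s,d \right)} = 89 - 16 = 73$)
$\left(9022 - 33017\right) + I{\left(120,146 \right)} = \left(9022 - 33017\right) + 73 = -23995 + 73 = -23922$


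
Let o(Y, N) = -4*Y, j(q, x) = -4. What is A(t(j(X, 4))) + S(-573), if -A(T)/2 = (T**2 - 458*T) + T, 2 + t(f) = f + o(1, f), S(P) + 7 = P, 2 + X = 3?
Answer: -9920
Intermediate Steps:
X = 1 (X = -2 + 3 = 1)
S(P) = -7 + P
t(f) = -6 + f (t(f) = -2 + (f - 4*1) = -2 + (f - 4) = -2 + (-4 + f) = -6 + f)
A(T) = -2*T**2 + 914*T (A(T) = -2*((T**2 - 458*T) + T) = -2*(T**2 - 457*T) = -2*T**2 + 914*T)
A(t(j(X, 4))) + S(-573) = 2*(-6 - 4)*(457 - (-6 - 4)) + (-7 - 573) = 2*(-10)*(457 - 1*(-10)) - 580 = 2*(-10)*(457 + 10) - 580 = 2*(-10)*467 - 580 = -9340 - 580 = -9920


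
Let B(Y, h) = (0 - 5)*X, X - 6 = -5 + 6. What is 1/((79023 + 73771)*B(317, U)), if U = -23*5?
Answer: -1/5347790 ≈ -1.8699e-7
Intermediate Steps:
U = -115
X = 7 (X = 6 + (-5 + 6) = 6 + 1 = 7)
B(Y, h) = -35 (B(Y, h) = (0 - 5)*7 = -5*7 = -35)
1/((79023 + 73771)*B(317, U)) = 1/((79023 + 73771)*(-35)) = -1/35/152794 = (1/152794)*(-1/35) = -1/5347790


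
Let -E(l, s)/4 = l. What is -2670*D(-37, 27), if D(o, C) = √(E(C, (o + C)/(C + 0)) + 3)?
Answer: -2670*I*√105 ≈ -27359.0*I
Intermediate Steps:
E(l, s) = -4*l
D(o, C) = √(3 - 4*C) (D(o, C) = √(-4*C + 3) = √(3 - 4*C))
-2670*D(-37, 27) = -2670*√(3 - 4*27) = -2670*√(3 - 108) = -2670*I*√105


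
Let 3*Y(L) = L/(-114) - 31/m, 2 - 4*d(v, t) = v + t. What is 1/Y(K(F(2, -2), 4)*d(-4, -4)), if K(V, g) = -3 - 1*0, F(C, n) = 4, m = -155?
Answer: 1140/101 ≈ 11.287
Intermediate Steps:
K(V, g) = -3 (K(V, g) = -3 + 0 = -3)
d(v, t) = 1/2 - t/4 - v/4 (d(v, t) = 1/2 - (v + t)/4 = 1/2 - (t + v)/4 = 1/2 + (-t/4 - v/4) = 1/2 - t/4 - v/4)
Y(L) = 1/15 - L/342 (Y(L) = (L/(-114) - 31/(-155))/3 = (L*(-1/114) - 31*(-1/155))/3 = (-L/114 + 1/5)/3 = (1/5 - L/114)/3 = 1/15 - L/342)
1/Y(K(F(2, -2), 4)*d(-4, -4)) = 1/(1/15 - (-1)*(1/2 - 1/4*(-4) - 1/4*(-4))/114) = 1/(1/15 - (-1)*(1/2 + 1 + 1)/114) = 1/(1/15 - (-1)*5/(114*2)) = 1/(1/15 - 1/342*(-15/2)) = 1/(1/15 + 5/228) = 1/(101/1140) = 1140/101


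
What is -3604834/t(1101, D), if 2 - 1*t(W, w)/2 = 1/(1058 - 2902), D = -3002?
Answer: -3323656948/3689 ≈ -9.0096e+5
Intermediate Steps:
t(W, w) = 3689/922 (t(W, w) = 4 - 2/(1058 - 2902) = 4 - 2/(-1844) = 4 - 2*(-1/1844) = 4 + 1/922 = 3689/922)
-3604834/t(1101, D) = -3604834/3689/922 = -3604834*922/3689 = -3323656948/3689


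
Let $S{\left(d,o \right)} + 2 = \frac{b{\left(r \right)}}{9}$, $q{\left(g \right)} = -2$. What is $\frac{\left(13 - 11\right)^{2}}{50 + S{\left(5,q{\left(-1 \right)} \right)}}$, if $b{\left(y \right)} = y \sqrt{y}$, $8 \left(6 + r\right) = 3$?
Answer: $\frac{32768}{393591} + \frac{320 i \sqrt{10}}{393591} \approx 0.083254 + 0.002571 i$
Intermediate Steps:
$r = - \frac{45}{8}$ ($r = -6 + \frac{1}{8} \cdot 3 = -6 + \frac{3}{8} = - \frac{45}{8} \approx -5.625$)
$b{\left(y \right)} = y^{\frac{3}{2}}$
$S{\left(d,o \right)} = -2 - \frac{15 i \sqrt{10}}{32}$ ($S{\left(d,o \right)} = -2 + \frac{\left(- \frac{45}{8}\right)^{\frac{3}{2}}}{9} = -2 + - \frac{135 i \sqrt{10}}{32} \cdot \frac{1}{9} = -2 - \frac{15 i \sqrt{10}}{32}$)
$\frac{\left(13 - 11\right)^{2}}{50 + S{\left(5,q{\left(-1 \right)} \right)}} = \frac{\left(13 - 11\right)^{2}}{50 - \left(2 + \frac{15 i \sqrt{10}}{32}\right)} = \frac{2^{2}}{48 - \frac{15 i \sqrt{10}}{32}} = \frac{1}{48 - \frac{15 i \sqrt{10}}{32}} \cdot 4 = \frac{4}{48 - \frac{15 i \sqrt{10}}{32}}$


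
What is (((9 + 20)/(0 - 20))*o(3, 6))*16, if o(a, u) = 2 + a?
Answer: -116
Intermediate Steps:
(((9 + 20)/(0 - 20))*o(3, 6))*16 = (((9 + 20)/(0 - 20))*(2 + 3))*16 = ((29/(-20))*5)*16 = ((29*(-1/20))*5)*16 = -29/20*5*16 = -29/4*16 = -116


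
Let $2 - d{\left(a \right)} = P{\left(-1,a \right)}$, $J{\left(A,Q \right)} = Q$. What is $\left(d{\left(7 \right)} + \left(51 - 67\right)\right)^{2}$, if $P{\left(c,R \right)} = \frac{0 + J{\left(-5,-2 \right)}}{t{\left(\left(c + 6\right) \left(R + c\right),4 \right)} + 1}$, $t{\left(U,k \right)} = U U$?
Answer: $\frac{159062544}{811801} \approx 195.94$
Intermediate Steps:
$t{\left(U,k \right)} = U^{2}$
$P{\left(c,R \right)} = - \frac{2}{1 + \left(6 + c\right)^{2} \left(R + c\right)^{2}}$ ($P{\left(c,R \right)} = \frac{0 - 2}{\left(\left(c + 6\right) \left(R + c\right)\right)^{2} + 1} = - \frac{2}{\left(\left(6 + c\right) \left(R + c\right)\right)^{2} + 1} = - \frac{2}{\left(6 + c\right)^{2} \left(R + c\right)^{2} + 1} = - \frac{2}{1 + \left(6 + c\right)^{2} \left(R + c\right)^{2}}$)
$d{\left(a \right)} = 2 + \frac{2}{1 + \left(-5 + 5 a\right)^{2}}$ ($d{\left(a \right)} = 2 - - \frac{2}{1 + \left(\left(-1\right)^{2} + 6 a + 6 \left(-1\right) + a \left(-1\right)\right)^{2}} = 2 - - \frac{2}{1 + \left(1 + 6 a - 6 - a\right)^{2}} = 2 - - \frac{2}{1 + \left(-5 + 5 a\right)^{2}} = 2 + \frac{2}{1 + \left(-5 + 5 a\right)^{2}}$)
$\left(d{\left(7 \right)} + \left(51 - 67\right)\right)^{2} = \left(\frac{2 \left(2 + 25 \left(-1 + 7\right)^{2}\right)}{1 + 25 \left(-1 + 7\right)^{2}} + \left(51 - 67\right)\right)^{2} = \left(\frac{2 \left(2 + 25 \cdot 6^{2}\right)}{1 + 25 \cdot 6^{2}} + \left(51 - 67\right)\right)^{2} = \left(\frac{2 \left(2 + 25 \cdot 36\right)}{1 + 25 \cdot 36} - 16\right)^{2} = \left(\frac{2 \left(2 + 900\right)}{1 + 900} - 16\right)^{2} = \left(2 \cdot \frac{1}{901} \cdot 902 - 16\right)^{2} = \left(\frac{1804}{901} - 16\right)^{2} = \left(- \frac{12612}{901}\right)^{2} = \frac{159062544}{811801}$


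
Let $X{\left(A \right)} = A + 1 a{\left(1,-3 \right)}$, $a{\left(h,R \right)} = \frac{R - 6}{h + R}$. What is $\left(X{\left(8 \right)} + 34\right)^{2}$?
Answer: $\frac{8649}{4} \approx 2162.3$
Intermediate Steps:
$a{\left(h,R \right)} = \frac{-6 + R}{R + h}$ ($a{\left(h,R \right)} = \frac{R - 6}{R + h} = \frac{-6 + R}{R + h}$)
$X{\left(A \right)} = \frac{9}{2} + A$ ($X{\left(A \right)} = A + 1 \frac{-6 - 3}{-3 + 1} = A + 1 \frac{1}{-2} \left(-9\right) = A + 1 \left(\left(- \frac{1}{2}\right) \left(-9\right)\right) = A + 1 \cdot \frac{9}{2} = A + \frac{9}{2} = \frac{9}{2} + A$)
$\left(X{\left(8 \right)} + 34\right)^{2} = \left(\left(\frac{9}{2} + 8\right) + 34\right)^{2} = \left(\frac{25}{2} + 34\right)^{2} = \left(\frac{93}{2}\right)^{2} = \frac{8649}{4}$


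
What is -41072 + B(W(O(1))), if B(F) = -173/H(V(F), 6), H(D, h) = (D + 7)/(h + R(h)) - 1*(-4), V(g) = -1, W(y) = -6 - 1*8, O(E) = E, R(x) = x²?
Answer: -1192299/29 ≈ -41114.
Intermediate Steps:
W(y) = -14 (W(y) = -6 - 8 = -14)
H(D, h) = 4 + (7 + D)/(h + h²) (H(D, h) = (D + 7)/(h + h²) - 1*(-4) = (7 + D)/(h + h²) + 4 = 4 + (7 + D)/(h + h²))
B(F) = -1211/29 (B(F) = -173*6*(1 + 6)/(7 - 1 + 4*6 + 4*6²) = -173*42/(7 - 1 + 24 + 4*36) = -173*42/(7 - 1 + 24 + 144) = -173/((⅙)*(⅐)*174) = -173/29/7 = -173*7/29 = -1211/29)
-41072 + B(W(O(1))) = -41072 - 1211/29 = -1192299/29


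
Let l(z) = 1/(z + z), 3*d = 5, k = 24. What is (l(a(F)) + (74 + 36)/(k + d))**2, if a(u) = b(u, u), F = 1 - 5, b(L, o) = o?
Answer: 54289/3136 ≈ 17.312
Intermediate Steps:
d = 5/3 (d = (1/3)*5 = 5/3 ≈ 1.6667)
F = -4
a(u) = u
l(z) = 1/(2*z)
(l(a(F)) + (74 + 36)/(k + d))**2 = ((1/2)/(-4) + (74 + 36)/(24 + 5/3))**2 = ((1/2)*(-1/4) + 110/(77/3))**2 = (-1/8 + 110*(3/77))**2 = (-1/8 + 30/7)**2 = (233/56)**2 = 54289/3136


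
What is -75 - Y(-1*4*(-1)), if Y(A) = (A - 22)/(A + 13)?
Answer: -1257/17 ≈ -73.941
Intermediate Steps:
Y(A) = (-22 + A)/(13 + A)
-75 - Y(-1*4*(-1)) = -75 - (-22 - 1*4*(-1))/(13 - 1*4*(-1)) = -75 - (-22 - 4*(-1))/(13 - 4*(-1)) = -75 - (-22 + 4)/(13 + 4) = -75 - (-18)/17 = -75 - 1*(-18/17) = -75 + 18/17 = -1257/17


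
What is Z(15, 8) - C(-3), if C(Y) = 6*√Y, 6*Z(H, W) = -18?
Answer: -3 - 6*I*√3 ≈ -3.0 - 10.392*I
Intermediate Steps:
Z(H, W) = -3 (Z(H, W) = (⅙)*(-18) = -3)
Z(15, 8) - C(-3) = -3 - 6*√(-3) = -3 - 6*I*√3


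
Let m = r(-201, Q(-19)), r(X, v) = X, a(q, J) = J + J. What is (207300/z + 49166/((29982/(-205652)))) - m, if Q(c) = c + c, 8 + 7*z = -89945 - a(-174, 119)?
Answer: -455714479905775/1352053281 ≈ -3.3705e+5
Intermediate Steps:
a(q, J) = 2*J
z = -90191/7 (z = -8/7 + (-89945 - 2*119)/7 = -8/7 + (-89945 - 1*238)/7 = -8/7 + (-89945 - 238)/7 = -8/7 + (⅐)*(-90183) = -8/7 - 90183/7 = -90191/7 ≈ -12884.)
Q(c) = 2*c
m = -201
(207300/z + 49166/((29982/(-205652)))) - m = (207300/(-90191/7) + 49166/((29982/(-205652)))) - 1*(-201) = (207300*(-7/90191) + 49166/((29982*(-1/205652)))) + 201 = (-1451100/90191 + 49166/(-14991/102826)) + 201 = (-1451100/90191 + 49166*(-102826/14991)) + 201 = (-1451100/90191 - 5055543116/14991) + 201 = -455986242615256/1352053281 + 201 = -455714479905775/1352053281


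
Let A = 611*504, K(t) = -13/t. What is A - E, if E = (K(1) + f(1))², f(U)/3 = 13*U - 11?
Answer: 307895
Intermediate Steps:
A = 307944
f(U) = -33 + 39*U (f(U) = 3*(13*U - 11) = 3*(-11 + 13*U) = -33 + 39*U)
E = 49 (E = (-13/1 + (-33 + 39*1))² = (-13*1 + (-33 + 39))² = (-13 + 6)² = (-7)² = 49)
A - E = 307944 - 1*49 = 307944 - 49 = 307895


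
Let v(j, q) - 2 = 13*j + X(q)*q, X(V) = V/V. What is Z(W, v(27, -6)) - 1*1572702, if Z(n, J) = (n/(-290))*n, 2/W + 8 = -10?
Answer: -36942769981/23490 ≈ -1.5727e+6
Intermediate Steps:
X(V) = 1
W = -⅑ (W = 2/(-8 - 10) = 2/(-18) = 2*(-1/18) = -⅑ ≈ -0.11111)
v(j, q) = 2 + q + 13*j (v(j, q) = 2 + (13*j + 1*q) = 2 + (13*j + q) = 2 + (q + 13*j) = 2 + q + 13*j)
Z(n, J) = -n²/290 (Z(n, J) = (n*(-1/290))*n = (-n/290)*n = -n²/290)
Z(W, v(27, -6)) - 1*1572702 = -(-⅑)²/290 - 1*1572702 = -1/290*1/81 - 1572702 = -1/23490 - 1572702 = -36942769981/23490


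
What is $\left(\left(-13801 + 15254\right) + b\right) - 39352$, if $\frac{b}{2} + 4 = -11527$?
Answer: $-60961$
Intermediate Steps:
$b = -23062$ ($b = -8 + 2 \left(-11527\right) = -8 - 23054 = -23062$)
$\left(\left(-13801 + 15254\right) + b\right) - 39352 = \left(\left(-13801 + 15254\right) - 23062\right) - 39352 = \left(1453 - 23062\right) - 39352 = -21609 - 39352 = -60961$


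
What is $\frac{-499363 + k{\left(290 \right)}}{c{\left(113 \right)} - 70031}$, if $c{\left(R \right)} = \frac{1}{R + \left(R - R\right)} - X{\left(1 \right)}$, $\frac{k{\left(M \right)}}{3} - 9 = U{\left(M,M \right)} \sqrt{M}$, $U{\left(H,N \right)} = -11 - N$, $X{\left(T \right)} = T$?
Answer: $\frac{56424968}{7913615} + \frac{102039 \sqrt{290}}{7913615} \approx 7.3497$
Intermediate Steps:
$k{\left(M \right)} = 27 + 3 \sqrt{M} \left(-11 - M\right)$ ($k{\left(M \right)} = 27 + 3 \left(-11 - M\right) \sqrt{M} = 27 + 3 \sqrt{M} \left(-11 - M\right)$)
$c{\left(R \right)} = -1 + \frac{1}{R}$ ($c{\left(R \right)} = \frac{1}{R + \left(R - R\right)} - 1 = \frac{1}{R + 0} - 1 = \frac{1}{R} - 1 = -1 + \frac{1}{R}$)
$\frac{-499363 + k{\left(290 \right)}}{c{\left(113 \right)} - 70031} = \frac{-499363 + \left(27 - 3 \sqrt{290} \left(11 + 290\right)\right)}{\frac{1 - 113}{113} - 70031} = \frac{-499363 + \left(27 - 3 \sqrt{290} \cdot 301\right)}{\frac{1 - 113}{113} - 70031} = \frac{-499363 + \left(27 - 903 \sqrt{290}\right)}{\frac{1}{113} \left(-112\right) - 70031} = \frac{-499336 - 903 \sqrt{290}}{- \frac{112}{113} - 70031} = \frac{-499336 - 903 \sqrt{290}}{- \frac{7913615}{113}} = \left(-499336 - 903 \sqrt{290}\right) \left(- \frac{113}{7913615}\right) = \frac{56424968}{7913615} + \frac{102039 \sqrt{290}}{7913615}$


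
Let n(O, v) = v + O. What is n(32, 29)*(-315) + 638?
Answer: -18577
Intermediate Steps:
n(O, v) = O + v
n(32, 29)*(-315) + 638 = (32 + 29)*(-315) + 638 = 61*(-315) + 638 = -19215 + 638 = -18577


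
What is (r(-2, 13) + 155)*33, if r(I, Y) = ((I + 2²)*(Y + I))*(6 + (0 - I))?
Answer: 10923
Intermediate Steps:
r(I, Y) = (4 + I)*(6 - I)*(I + Y) (r(I, Y) = ((I + 4)*(I + Y))*(6 - I) = ((4 + I)*(I + Y))*(6 - I) = (4 + I)*(6 - I)*(I + Y))
(r(-2, 13) + 155)*33 = ((-1*(-2)³ + 2*(-2)² + 24*(-2) + 24*13 - 1*13*(-2)² + 2*(-2)*13) + 155)*33 = ((-1*(-8) + 2*4 - 48 + 312 - 1*13*4 - 52) + 155)*33 = ((8 + 8 - 48 + 312 - 52 - 52) + 155)*33 = (176 + 155)*33 = 331*33 = 10923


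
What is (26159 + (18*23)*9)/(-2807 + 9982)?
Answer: 5977/1435 ≈ 4.1652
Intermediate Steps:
(26159 + (18*23)*9)/(-2807 + 9982) = (26159 + 414*9)/7175 = (26159 + 3726)*(1/7175) = 29885*(1/7175) = 5977/1435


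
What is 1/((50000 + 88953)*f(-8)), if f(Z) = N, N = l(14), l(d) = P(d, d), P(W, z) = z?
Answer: 1/1945342 ≈ 5.1405e-7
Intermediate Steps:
l(d) = d
N = 14
f(Z) = 14
1/((50000 + 88953)*f(-8)) = 1/((50000 + 88953)*14) = (1/14)/138953 = (1/138953)*(1/14) = 1/1945342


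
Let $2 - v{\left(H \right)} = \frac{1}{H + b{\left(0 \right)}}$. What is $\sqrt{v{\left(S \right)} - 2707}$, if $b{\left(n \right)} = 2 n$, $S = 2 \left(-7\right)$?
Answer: $\frac{i \sqrt{530166}}{14} \approx 52.009 i$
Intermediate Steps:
$S = -14$
$v{\left(H \right)} = 2 - \frac{1}{H}$ ($v{\left(H \right)} = 2 - \frac{1}{H + 2 \cdot 0} = 2 - \frac{1}{H + 0} = 2 - \frac{1}{H}$)
$\sqrt{v{\left(S \right)} - 2707} = \sqrt{\left(2 - \frac{1}{-14}\right) - 2707} = \sqrt{\left(2 - - \frac{1}{14}\right) - 2707} = \sqrt{\left(2 + \frac{1}{14}\right) - 2707} = \sqrt{\frac{29}{14} - 2707} = \sqrt{- \frac{37869}{14}} = \frac{i \sqrt{530166}}{14}$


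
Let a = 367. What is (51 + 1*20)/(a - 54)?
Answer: 71/313 ≈ 0.22684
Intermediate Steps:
(51 + 1*20)/(a - 54) = (51 + 1*20)/(367 - 54) = (51 + 20)/313 = 71*(1/313) = 71/313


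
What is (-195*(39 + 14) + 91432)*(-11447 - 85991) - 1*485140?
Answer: -7902414626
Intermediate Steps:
(-195*(39 + 14) + 91432)*(-11447 - 85991) - 1*485140 = (-195*53 + 91432)*(-97438) - 485140 = (-10335 + 91432)*(-97438) - 485140 = 81097*(-97438) - 485140 = -7901929486 - 485140 = -7902414626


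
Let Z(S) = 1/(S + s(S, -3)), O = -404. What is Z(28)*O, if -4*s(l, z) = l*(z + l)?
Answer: 404/147 ≈ 2.7483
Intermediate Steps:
s(l, z) = -l*(l + z)/4 (s(l, z) = -l*(z + l)/4 = -l*(l + z)/4)
Z(S) = 1/(S - S*(-3 + S)/4) (Z(S) = 1/(S - S*(S - 3)/4) = 1/(S - S*(-3 + S)/4))
Z(28)*O = -4/(28*(-7 + 28))*(-404) = -4*1/28/21*(-404) = -4*1/28*1/21*(-404) = -1/147*(-404) = 404/147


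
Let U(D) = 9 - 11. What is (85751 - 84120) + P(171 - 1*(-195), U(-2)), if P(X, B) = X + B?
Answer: 1995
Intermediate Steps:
U(D) = -2
P(X, B) = B + X
(85751 - 84120) + P(171 - 1*(-195), U(-2)) = (85751 - 84120) + (-2 + (171 - 1*(-195))) = 1631 + (-2 + (171 + 195)) = 1631 + (-2 + 366) = 1631 + 364 = 1995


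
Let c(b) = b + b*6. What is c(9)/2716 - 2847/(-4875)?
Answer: 29449/48500 ≈ 0.60720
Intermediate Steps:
c(b) = 7*b (c(b) = b + 6*b = 7*b)
c(9)/2716 - 2847/(-4875) = (7*9)/2716 - 2847/(-4875) = 63*(1/2716) - 2847*(-1/4875) = 9/388 + 73/125 = 29449/48500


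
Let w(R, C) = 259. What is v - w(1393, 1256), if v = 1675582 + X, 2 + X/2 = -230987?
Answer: 1213345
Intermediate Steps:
X = -461978 (X = -4 + 2*(-230987) = -4 - 461974 = -461978)
v = 1213604 (v = 1675582 - 461978 = 1213604)
v - w(1393, 1256) = 1213604 - 1*259 = 1213604 - 259 = 1213345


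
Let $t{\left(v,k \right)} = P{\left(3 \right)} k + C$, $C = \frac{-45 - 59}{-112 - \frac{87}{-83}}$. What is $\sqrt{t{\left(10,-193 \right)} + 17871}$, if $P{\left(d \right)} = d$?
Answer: $\frac{2 \sqrt{366634831985}}{9209} \approx 131.5$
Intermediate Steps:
$C = \frac{8632}{9209}$ ($C = - \frac{104}{-112 - - \frac{87}{83}} = - \frac{104}{-112 + \frac{87}{83}} = - \frac{104}{- \frac{9209}{83}} = \left(-104\right) \left(- \frac{83}{9209}\right) = \frac{8632}{9209} \approx 0.93734$)
$t{\left(v,k \right)} = \frac{8632}{9209} + 3 k$ ($t{\left(v,k \right)} = 3 k + \frac{8632}{9209} = \frac{8632}{9209} + 3 k$)
$\sqrt{t{\left(10,-193 \right)} + 17871} = \sqrt{\left(\frac{8632}{9209} + 3 \left(-193\right)\right) + 17871} = \sqrt{\left(\frac{8632}{9209} - 579\right) + 17871} = \sqrt{- \frac{5323379}{9209} + 17871} = \sqrt{\frac{159250660}{9209}} = \frac{2 \sqrt{366634831985}}{9209}$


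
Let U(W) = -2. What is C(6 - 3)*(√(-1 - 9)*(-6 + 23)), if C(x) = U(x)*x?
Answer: -102*I*√10 ≈ -322.55*I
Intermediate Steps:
C(x) = -2*x
C(6 - 3)*(√(-1 - 9)*(-6 + 23)) = (-2*(6 - 3))*(√(-1 - 9)*(-6 + 23)) = (-2*3)*(√(-10)*17) = -6*I*√10*17 = -102*I*√10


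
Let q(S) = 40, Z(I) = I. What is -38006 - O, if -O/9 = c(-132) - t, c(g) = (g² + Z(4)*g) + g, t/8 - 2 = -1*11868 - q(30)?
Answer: 970102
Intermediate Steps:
t = -95248 (t = 16 + 8*(-1*11868 - 1*40) = 16 + 8*(-11868 - 40) = 16 + 8*(-11908) = 16 - 95264 = -95248)
c(g) = g² + 5*g (c(g) = (g² + 4*g) + g = g² + 5*g)
O = -1008108 (O = -9*(-132*(5 - 132) - 1*(-95248)) = -9*(-132*(-127) + 95248) = -9*(16764 + 95248) = -9*112012 = -1008108)
-38006 - O = -38006 - 1*(-1008108) = -38006 + 1008108 = 970102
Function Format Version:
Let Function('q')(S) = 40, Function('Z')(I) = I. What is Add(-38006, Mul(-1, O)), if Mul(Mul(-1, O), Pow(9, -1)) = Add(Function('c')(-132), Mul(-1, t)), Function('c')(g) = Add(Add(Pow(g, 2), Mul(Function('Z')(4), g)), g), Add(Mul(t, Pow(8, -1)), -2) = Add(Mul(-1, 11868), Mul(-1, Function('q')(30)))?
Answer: 970102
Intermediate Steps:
t = -95248 (t = Add(16, Mul(8, Add(Mul(-1, 11868), Mul(-1, 40)))) = Add(16, Mul(8, Add(-11868, -40))) = Add(16, Mul(8, -11908)) = Add(16, -95264) = -95248)
Function('c')(g) = Add(Pow(g, 2), Mul(5, g)) (Function('c')(g) = Add(Add(Pow(g, 2), Mul(4, g)), g) = Add(Pow(g, 2), Mul(5, g)))
O = -1008108 (O = Mul(-9, Add(Mul(-132, Add(5, -132)), Mul(-1, -95248))) = Mul(-9, Add(Mul(-132, -127), 95248)) = Mul(-9, Add(16764, 95248)) = Mul(-9, 112012) = -1008108)
Add(-38006, Mul(-1, O)) = Add(-38006, Mul(-1, -1008108)) = Add(-38006, 1008108) = 970102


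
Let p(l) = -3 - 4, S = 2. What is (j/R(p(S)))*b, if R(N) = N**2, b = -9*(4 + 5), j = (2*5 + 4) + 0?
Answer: -162/7 ≈ -23.143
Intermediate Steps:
p(l) = -7
j = 14 (j = (10 + 4) + 0 = 14 + 0 = 14)
b = -81 (b = -9*9 = -81)
(j/R(p(S)))*b = (14/((-7)**2))*(-81) = (14/49)*(-81) = (14*(1/49))*(-81) = (2/7)*(-81) = -162/7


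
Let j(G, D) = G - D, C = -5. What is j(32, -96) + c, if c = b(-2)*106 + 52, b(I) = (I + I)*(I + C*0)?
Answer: 1028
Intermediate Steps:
b(I) = 2*I**2 (b(I) = (I + I)*(I - 5*0) = (2*I)*(I + 0) = (2*I)*I = 2*I**2)
c = 900 (c = (2*(-2)**2)*106 + 52 = (2*4)*106 + 52 = 8*106 + 52 = 848 + 52 = 900)
j(32, -96) + c = (32 - 1*(-96)) + 900 = (32 + 96) + 900 = 128 + 900 = 1028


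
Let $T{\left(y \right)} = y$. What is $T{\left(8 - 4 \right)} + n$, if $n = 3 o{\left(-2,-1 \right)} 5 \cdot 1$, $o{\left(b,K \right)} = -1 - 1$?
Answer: $-26$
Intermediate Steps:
$o{\left(b,K \right)} = -2$
$n = -30$ ($n = 3 \left(\left(-2\right) 5\right) 1 = 3 \left(-10\right) 1 = \left(-30\right) 1 = -30$)
$T{\left(8 - 4 \right)} + n = \left(8 - 4\right) - 30 = 4 - 30 = -26$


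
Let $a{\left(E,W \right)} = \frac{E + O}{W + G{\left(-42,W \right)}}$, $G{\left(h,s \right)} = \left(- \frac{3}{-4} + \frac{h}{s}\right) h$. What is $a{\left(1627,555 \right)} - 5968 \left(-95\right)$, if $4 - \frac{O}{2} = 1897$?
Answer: $\frac{6499015490}{11463} \approx 5.6696 \cdot 10^{5}$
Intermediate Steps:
$O = -3786$ ($O = 8 - 3794 = -3786$)
$G{\left(h,s \right)} = h \left(\frac{3}{4} + \frac{h}{s}\right)$ ($G{\left(h,s \right)} = \left(\left(-3\right) \left(- \frac{1}{4}\right) + \frac{h}{s}\right) h = \left(\frac{3}{4} + \frac{h}{s}\right) h = h \left(\frac{3}{4} + \frac{h}{s}\right)$)
$a{\left(E,W \right)} = \frac{-3786 + E}{- \frac{63}{2} + W + \frac{1764}{W}}$ ($a{\left(E,W \right)} = \frac{E - 3786}{W + \left(\frac{3}{4} \left(-42\right) + \frac{\left(-42\right)^{2}}{W}\right)} = \frac{-3786 + E}{W - \left(\frac{63}{2} - \frac{1764}{W}\right)} = \frac{-3786 + E}{- \frac{63}{2} + W + \frac{1764}{W}}$)
$a{\left(1627,555 \right)} - 5968 \left(-95\right) = 2 \cdot 555 \frac{1}{3528 + 555 \left(-63 + 2 \cdot 555\right)} \left(-3786 + 1627\right) - 5968 \left(-95\right) = 2 \cdot 555 \frac{1}{3528 + 555 \left(-63 + 1110\right)} \left(-2159\right) - -566960 = 2 \cdot 555 \frac{1}{3528 + 555 \cdot 1047} \left(-2159\right) + 566960 = 2 \cdot 555 \frac{1}{3528 + 581085} \left(-2159\right) + 566960 = 2 \cdot 555 \cdot \frac{1}{584613} \left(-2159\right) + 566960 = - \frac{46990}{11463} + 566960 = \frac{6499015490}{11463}$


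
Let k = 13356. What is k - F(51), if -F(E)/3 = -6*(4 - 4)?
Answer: 13356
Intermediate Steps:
F(E) = 0 (F(E) = -(-18)*(4 - 4) = -(-18)*0 = -3*0 = 0)
k - F(51) = 13356 - 1*0 = 13356 + 0 = 13356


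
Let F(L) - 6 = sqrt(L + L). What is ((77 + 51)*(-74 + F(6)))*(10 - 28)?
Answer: 156672 - 4608*sqrt(3) ≈ 1.4869e+5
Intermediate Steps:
F(L) = 6 + sqrt(2)*sqrt(L) (F(L) = 6 + sqrt(L + L) = 6 + sqrt(2*L) = 6 + sqrt(2)*sqrt(L))
((77 + 51)*(-74 + F(6)))*(10 - 28) = ((77 + 51)*(-74 + (6 + sqrt(2)*sqrt(6))))*(10 - 28) = (128*(-74 + (6 + 2*sqrt(3))))*(-18) = (128*(-68 + 2*sqrt(3)))*(-18) = (-8704 + 256*sqrt(3))*(-18) = 156672 - 4608*sqrt(3)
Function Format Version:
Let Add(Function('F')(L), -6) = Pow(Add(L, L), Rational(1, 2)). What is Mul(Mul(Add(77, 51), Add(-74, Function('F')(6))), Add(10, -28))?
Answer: Add(156672, Mul(-4608, Pow(3, Rational(1, 2)))) ≈ 1.4869e+5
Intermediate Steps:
Function('F')(L) = Add(6, Mul(Pow(2, Rational(1, 2)), Pow(L, Rational(1, 2)))) (Function('F')(L) = Add(6, Pow(Add(L, L), Rational(1, 2))) = Add(6, Pow(Mul(2, L), Rational(1, 2))) = Add(6, Mul(Pow(2, Rational(1, 2)), Pow(L, Rational(1, 2)))))
Mul(Mul(Add(77, 51), Add(-74, Function('F')(6))), Add(10, -28)) = Mul(Mul(Add(77, 51), Add(-74, Add(6, Mul(Pow(2, Rational(1, 2)), Pow(6, Rational(1, 2)))))), Add(10, -28)) = Mul(Mul(128, Add(-74, Add(6, Mul(2, Pow(3, Rational(1, 2)))))), -18) = Mul(Mul(128, Add(-68, Mul(2, Pow(3, Rational(1, 2))))), -18) = Mul(Add(-8704, Mul(256, Pow(3, Rational(1, 2)))), -18) = Add(156672, Mul(-4608, Pow(3, Rational(1, 2))))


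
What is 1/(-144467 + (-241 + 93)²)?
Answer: -1/122563 ≈ -8.1591e-6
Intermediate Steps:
1/(-144467 + (-241 + 93)²) = 1/(-144467 + (-148)²) = 1/(-144467 + 21904) = 1/(-122563) = -1/122563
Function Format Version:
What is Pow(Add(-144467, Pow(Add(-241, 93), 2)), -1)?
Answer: Rational(-1, 122563) ≈ -8.1591e-6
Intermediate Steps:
Pow(Add(-144467, Pow(Add(-241, 93), 2)), -1) = Pow(Add(-144467, Pow(-148, 2)), -1) = Pow(Add(-144467, 21904), -1) = Pow(-122563, -1) = Rational(-1, 122563)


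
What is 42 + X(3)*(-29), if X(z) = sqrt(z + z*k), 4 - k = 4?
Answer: 42 - 29*sqrt(3) ≈ -8.2295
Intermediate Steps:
k = 0 (k = 4 - 1*4 = 4 - 4 = 0)
X(z) = sqrt(z) (X(z) = sqrt(z + z*0) = sqrt(z + 0) = sqrt(z))
42 + X(3)*(-29) = 42 + sqrt(3)*(-29) = 42 - 29*sqrt(3)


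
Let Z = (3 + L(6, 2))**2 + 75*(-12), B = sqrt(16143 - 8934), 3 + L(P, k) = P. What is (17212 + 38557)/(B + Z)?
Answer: -1784608/27381 - 55769*sqrt(89)/82143 ≈ -71.582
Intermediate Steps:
L(P, k) = -3 + P
B = 9*sqrt(89) (B = sqrt(7209) = 9*sqrt(89) ≈ 84.906)
Z = -864 (Z = (3 + (-3 + 6))**2 + 75*(-12) = (3 + 3)**2 - 900 = 6**2 - 900 = 36 - 900 = -864)
(17212 + 38557)/(B + Z) = (17212 + 38557)/(9*sqrt(89) - 864) = 55769/(-864 + 9*sqrt(89))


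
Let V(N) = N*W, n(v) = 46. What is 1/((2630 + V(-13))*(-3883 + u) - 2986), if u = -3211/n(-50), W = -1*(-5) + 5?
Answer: -23/227354928 ≈ -1.0116e-7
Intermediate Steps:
W = 10 (W = 5 + 5 = 10)
V(N) = 10*N (V(N) = N*10 = 10*N)
u = -3211/46 ≈ -69.804
1/((2630 + V(-13))*(-3883 + u) - 2986) = 1/((2630 + 10*(-13))*(-3883 - 3211/46) - 2986) = 1/((2630 - 130)*(-181829/46) - 2986) = 1/(2500*(-181829/46) - 2986) = 1/(-227286250/23 - 2986) = 1/(-227354928/23) = -23/227354928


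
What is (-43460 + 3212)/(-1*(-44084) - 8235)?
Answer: -40248/35849 ≈ -1.1227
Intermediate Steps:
(-43460 + 3212)/(-1*(-44084) - 8235) = -40248/(44084 - 8235) = -40248/35849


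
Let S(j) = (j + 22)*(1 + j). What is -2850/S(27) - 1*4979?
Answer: -3417019/686 ≈ -4981.1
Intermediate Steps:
S(j) = (1 + j)*(22 + j) (S(j) = (22 + j)*(1 + j) = (1 + j)*(22 + j))
-2850/S(27) - 1*4979 = -2850/(22 + 27**2 + 23*27) - 1*4979 = -2850/(22 + 729 + 621) - 4979 = -2850/1372 - 4979 = -2850*1/1372 - 4979 = -1425/686 - 4979 = -3417019/686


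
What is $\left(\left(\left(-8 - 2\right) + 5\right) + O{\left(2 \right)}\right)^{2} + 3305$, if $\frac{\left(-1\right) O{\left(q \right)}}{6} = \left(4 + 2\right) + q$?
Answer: $6114$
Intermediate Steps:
$O{\left(q \right)} = -36 - 6 q$ ($O{\left(q \right)} = - 6 \left(\left(4 + 2\right) + q\right) = - 6 \left(6 + q\right) = -36 - 6 q$)
$\left(\left(\left(-8 - 2\right) + 5\right) + O{\left(2 \right)}\right)^{2} + 3305 = \left(\left(\left(-8 - 2\right) + 5\right) - 48\right)^{2} + 3305 = \left(\left(-10 + 5\right) - 48\right)^{2} + 3305 = \left(-5 - 48\right)^{2} + 3305 = \left(-53\right)^{2} + 3305 = 2809 + 3305 = 6114$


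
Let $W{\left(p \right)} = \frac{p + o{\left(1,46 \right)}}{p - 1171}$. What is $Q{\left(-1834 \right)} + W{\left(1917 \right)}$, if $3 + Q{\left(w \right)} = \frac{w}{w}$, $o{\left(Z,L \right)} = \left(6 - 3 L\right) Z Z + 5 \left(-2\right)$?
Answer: $\frac{283}{746} \approx 0.37936$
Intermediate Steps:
$o{\left(Z,L \right)} = -10 + Z^{2} \left(6 - 3 L\right)$ ($o{\left(Z,L \right)} = Z \left(6 - 3 L\right) Z - 10 = Z^{2} \left(6 - 3 L\right) - 10 = -10 + Z^{2} \left(6 - 3 L\right)$)
$W{\left(p \right)} = \frac{-142 + p}{-1171 + p}$ ($W{\left(p \right)} = \frac{p - \left(10 + 132\right)}{p - 1171} = \frac{p - \left(4 + 138\right)}{-1171 + p} = \frac{p - 142}{-1171 + p} = \frac{-142 + p}{-1171 + p}$)
$Q{\left(w \right)} = -2$ ($Q{\left(w \right)} = -3 + \frac{w}{w} = -3 + 1 = -2$)
$Q{\left(-1834 \right)} + W{\left(1917 \right)} = -2 + \frac{-142 + 1917}{-1171 + 1917} = -2 + \frac{1}{746} \cdot 1775 = -2 + \frac{1775}{746} = \frac{283}{746}$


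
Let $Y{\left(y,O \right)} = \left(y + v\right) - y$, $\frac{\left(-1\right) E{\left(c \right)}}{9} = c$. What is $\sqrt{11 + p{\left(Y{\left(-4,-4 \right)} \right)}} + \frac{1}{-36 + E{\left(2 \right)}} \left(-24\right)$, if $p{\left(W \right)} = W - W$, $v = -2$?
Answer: $\frac{4}{9} + \sqrt{11} \approx 3.7611$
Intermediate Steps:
$E{\left(c \right)} = - 9 c$
$Y{\left(y,O \right)} = -2$ ($Y{\left(y,O \right)} = \left(y - 2\right) - y = \left(-2 + y\right) - y = -2$)
$p{\left(W \right)} = 0$
$\sqrt{11 + p{\left(Y{\left(-4,-4 \right)} \right)}} + \frac{1}{-36 + E{\left(2 \right)}} \left(-24\right) = \sqrt{11 + 0} + \frac{1}{-36 - 18} \left(-24\right) = \sqrt{11} + \frac{1}{-36 - 18} \left(-24\right) = \sqrt{11} + \frac{1}{-54} \left(-24\right) = \sqrt{11} - - \frac{4}{9} = \sqrt{11} + \frac{4}{9} = \frac{4}{9} + \sqrt{11}$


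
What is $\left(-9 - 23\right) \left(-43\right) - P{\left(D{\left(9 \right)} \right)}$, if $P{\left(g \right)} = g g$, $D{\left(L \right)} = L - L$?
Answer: $1376$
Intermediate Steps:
$D{\left(L \right)} = 0$
$P{\left(g \right)} = g^{2}$
$\left(-9 - 23\right) \left(-43\right) - P{\left(D{\left(9 \right)} \right)} = \left(-9 - 23\right) \left(-43\right) - 0^{2} = \left(-32\right) \left(-43\right) - 0 = 1376 + 0 = 1376$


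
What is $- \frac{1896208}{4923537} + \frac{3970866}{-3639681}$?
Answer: $- \frac{2939144211410}{1991122674633} \approx -1.4761$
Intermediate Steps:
$- \frac{1896208}{4923537} + \frac{3970866}{-3639681} = \left(-1896208\right) \frac{1}{4923537} + 3970866 \left(- \frac{1}{3639681}\right) = - \frac{1896208}{4923537} - \frac{1323622}{1213227} = - \frac{2939144211410}{1991122674633}$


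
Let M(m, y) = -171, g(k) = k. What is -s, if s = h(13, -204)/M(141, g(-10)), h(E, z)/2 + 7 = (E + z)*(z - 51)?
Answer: 97396/171 ≈ 569.57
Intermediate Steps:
h(E, z) = -14 + 2*(-51 + z)*(E + z) (h(E, z) = -14 + 2*((E + z)*(z - 51)) = -14 + 2*((E + z)*(-51 + z)) = -14 + 2*((-51 + z)*(E + z)) = -14 + 2*(-51 + z)*(E + z))
s = -97396/171 (s = (-14 - 102*13 - 102*(-204) + 2*(-204)² + 2*13*(-204))/(-171) = (-14 - 1326 + 20808 + 2*41616 - 5304)*(-1/171) = (-14 - 1326 + 20808 + 83232 - 5304)*(-1/171) = 97396*(-1/171) = -97396/171 ≈ -569.57)
-s = -1*(-97396/171) = 97396/171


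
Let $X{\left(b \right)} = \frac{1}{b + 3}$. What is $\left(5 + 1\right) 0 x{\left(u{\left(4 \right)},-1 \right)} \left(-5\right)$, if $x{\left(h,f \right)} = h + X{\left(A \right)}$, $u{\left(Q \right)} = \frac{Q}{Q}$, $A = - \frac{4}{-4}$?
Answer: $0$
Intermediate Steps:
$A = 1$ ($A = \left(-4\right) \left(- \frac{1}{4}\right) = 1$)
$X{\left(b \right)} = \frac{1}{3 + b}$
$u{\left(Q \right)} = 1$
$x{\left(h,f \right)} = \frac{1}{4} + h$ ($x{\left(h,f \right)} = h + \frac{1}{3 + 1} = h + \frac{1}{4} = \frac{1}{4} + h$)
$\left(5 + 1\right) 0 x{\left(u{\left(4 \right)},-1 \right)} \left(-5\right) = \left(5 + 1\right) 0 \left(\frac{1}{4} + 1\right) \left(-5\right) = 6 \cdot 0 \cdot \frac{5}{4} \left(-5\right) = 0 \cdot \frac{5}{4} \left(-5\right) = 0 \left(-5\right) = 0$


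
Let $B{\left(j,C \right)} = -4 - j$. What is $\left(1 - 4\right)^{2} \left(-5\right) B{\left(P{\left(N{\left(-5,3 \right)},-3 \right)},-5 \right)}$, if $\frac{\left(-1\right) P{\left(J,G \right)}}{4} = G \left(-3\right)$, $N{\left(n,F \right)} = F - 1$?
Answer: $-1440$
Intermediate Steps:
$N{\left(n,F \right)} = -1 + F$ ($N{\left(n,F \right)} = F - 1 = -1 + F$)
$P{\left(J,G \right)} = 12 G$ ($P{\left(J,G \right)} = - 4 G \left(-3\right) = - 4 \left(- 3 G\right) = 12 G$)
$\left(1 - 4\right)^{2} \left(-5\right) B{\left(P{\left(N{\left(-5,3 \right)},-3 \right)},-5 \right)} = \left(1 - 4\right)^{2} \left(-5\right) \left(-4 - 12 \left(-3\right)\right) = \left(-3\right)^{2} \left(-5\right) \left(-4 - -36\right) = 9 \left(-5\right) \left(-4 + 36\right) = \left(-45\right) 32 = -1440$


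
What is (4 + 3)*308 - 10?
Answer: 2146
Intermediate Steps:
(4 + 3)*308 - 10 = 7*308 - 10 = 2156 - 10 = 2146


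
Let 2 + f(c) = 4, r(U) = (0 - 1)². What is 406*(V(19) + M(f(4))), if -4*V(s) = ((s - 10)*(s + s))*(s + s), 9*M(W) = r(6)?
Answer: -11871440/9 ≈ -1.3190e+6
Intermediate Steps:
r(U) = 1 (r(U) = (-1)² = 1)
f(c) = 2 (f(c) = -2 + 4 = 2)
M(W) = ⅑ (M(W) = (⅑)*1 = ⅑)
V(s) = -s²*(-10 + s) (V(s) = -(s - 10)*(s + s)*(s + s)/4 = -(-10 + s)*(2*s)*2*s/4 = -2*s*(-10 + s)*2*s/4 = -s²*(-10 + s))
406*(V(19) + M(f(4))) = 406*(19²*(10 - 1*19) + ⅑) = 406*(361*(10 - 19) + ⅑) = 406*(361*(-9) + ⅑) = 406*(-3249 + ⅑) = 406*(-29240/9) = -11871440/9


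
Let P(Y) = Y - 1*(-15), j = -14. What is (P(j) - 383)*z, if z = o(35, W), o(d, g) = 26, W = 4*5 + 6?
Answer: -9932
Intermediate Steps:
P(Y) = 15 + Y (P(Y) = Y + 15 = 15 + Y)
W = 26 (W = 20 + 6 = 26)
z = 26
(P(j) - 383)*z = ((15 - 14) - 383)*26 = (1 - 383)*26 = -382*26 = -9932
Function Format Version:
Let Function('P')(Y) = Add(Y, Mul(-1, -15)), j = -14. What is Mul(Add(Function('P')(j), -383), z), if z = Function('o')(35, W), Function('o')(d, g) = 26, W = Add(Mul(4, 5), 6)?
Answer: -9932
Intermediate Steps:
Function('P')(Y) = Add(15, Y) (Function('P')(Y) = Add(Y, 15) = Add(15, Y))
W = 26 (W = Add(20, 6) = 26)
z = 26
Mul(Add(Function('P')(j), -383), z) = Mul(Add(Add(15, -14), -383), 26) = Mul(Add(1, -383), 26) = Mul(-382, 26) = -9932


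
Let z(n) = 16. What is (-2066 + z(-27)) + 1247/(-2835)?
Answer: -5812997/2835 ≈ -2050.4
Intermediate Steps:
(-2066 + z(-27)) + 1247/(-2835) = (-2066 + 16) + 1247/(-2835) = -2050 + 1247*(-1/2835) = -2050 - 1247/2835 = -5812997/2835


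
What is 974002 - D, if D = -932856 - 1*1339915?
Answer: 3246773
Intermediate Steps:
D = -2272771 (D = -932856 - 1339915 = -2272771)
974002 - D = 974002 - 1*(-2272771) = 974002 + 2272771 = 3246773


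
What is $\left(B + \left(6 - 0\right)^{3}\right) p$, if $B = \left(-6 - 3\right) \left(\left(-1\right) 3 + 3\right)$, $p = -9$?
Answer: $-1944$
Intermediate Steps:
$B = 0$ ($B = - 9 \left(-3 + 3\right) = \left(-9\right) 0 = 0$)
$\left(B + \left(6 - 0\right)^{3}\right) p = \left(0 + \left(6 - 0\right)^{3}\right) \left(-9\right) = \left(0 + \left(6 + 0\right)^{3}\right) \left(-9\right) = \left(0 + 6^{3}\right) \left(-9\right) = \left(0 + 216\right) \left(-9\right) = 216 \left(-9\right) = -1944$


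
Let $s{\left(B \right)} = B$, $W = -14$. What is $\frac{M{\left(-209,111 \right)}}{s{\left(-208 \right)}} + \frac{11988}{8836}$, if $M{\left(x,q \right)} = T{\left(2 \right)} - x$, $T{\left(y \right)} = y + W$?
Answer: $\frac{188203}{459472} \approx 0.40961$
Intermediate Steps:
$T{\left(y \right)} = -14 + y$ ($T{\left(y \right)} = y - 14 = -14 + y$)
$M{\left(x,q \right)} = -12 - x$ ($M{\left(x,q \right)} = \left(-14 + 2\right) - x = -12 - x$)
$\frac{M{\left(-209,111 \right)}}{s{\left(-208 \right)}} + \frac{11988}{8836} = \frac{-12 - -209}{-208} + \frac{11988}{8836} = \left(-12 + 209\right) \left(- \frac{1}{208}\right) + 11988 \cdot \frac{1}{8836} = 197 \left(- \frac{1}{208}\right) + \frac{2997}{2209} = - \frac{197}{208} + \frac{2997}{2209} = \frac{188203}{459472}$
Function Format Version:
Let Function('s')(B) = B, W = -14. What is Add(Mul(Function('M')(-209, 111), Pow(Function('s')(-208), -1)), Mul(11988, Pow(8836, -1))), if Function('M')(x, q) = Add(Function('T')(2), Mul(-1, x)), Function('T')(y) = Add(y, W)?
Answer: Rational(188203, 459472) ≈ 0.40961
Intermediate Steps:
Function('T')(y) = Add(-14, y) (Function('T')(y) = Add(y, -14) = Add(-14, y))
Function('M')(x, q) = Add(-12, Mul(-1, x)) (Function('M')(x, q) = Add(Add(-14, 2), Mul(-1, x)) = Add(-12, Mul(-1, x)))
Add(Mul(Function('M')(-209, 111), Pow(Function('s')(-208), -1)), Mul(11988, Pow(8836, -1))) = Add(Mul(Add(-12, Mul(-1, -209)), Pow(-208, -1)), Mul(11988, Pow(8836, -1))) = Add(Mul(Add(-12, 209), Rational(-1, 208)), Mul(11988, Rational(1, 8836))) = Add(Mul(197, Rational(-1, 208)), Rational(2997, 2209)) = Add(Rational(-197, 208), Rational(2997, 2209)) = Rational(188203, 459472)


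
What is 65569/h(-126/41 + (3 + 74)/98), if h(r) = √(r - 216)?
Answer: -65569*I*√71920478/125297 ≈ -4438.0*I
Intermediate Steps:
h(r) = √(-216 + r)
65569/h(-126/41 + (3 + 74)/98) = 65569/(√(-216 + (-126/41 + (3 + 74)/98))) = 65569/(√(-216 + (-126*1/41 + 77*(1/98)))) = 65569/(√(-216 + (-126/41 + 11/14))) = 65569/(√(-216 - 1313/574)) = 65569/(√(-125297/574)) = 65569/((I*√71920478/574)) = 65569*(-I*√71920478/125297) = -65569*I*√71920478/125297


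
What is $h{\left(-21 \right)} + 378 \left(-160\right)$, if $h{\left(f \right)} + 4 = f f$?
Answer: $-60043$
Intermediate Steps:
$h{\left(f \right)} = -4 + f^{2}$ ($h{\left(f \right)} = -4 + f f = -4 + f^{2}$)
$h{\left(-21 \right)} + 378 \left(-160\right) = \left(-4 + \left(-21\right)^{2}\right) + 378 \left(-160\right) = \left(-4 + 441\right) - 60480 = 437 - 60480 = -60043$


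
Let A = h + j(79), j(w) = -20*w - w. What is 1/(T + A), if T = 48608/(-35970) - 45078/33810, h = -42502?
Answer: -20269095/895157919164 ≈ -2.2643e-5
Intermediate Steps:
j(w) = -21*w
A = -44161 (A = -42502 - 21*79 = -42502 - 1659 = -44161)
T = -54414869/20269095 (T = 48608*(-1/35970) - 45078*1/33810 = -24304/17985 - 7513/5635 = -54414869/20269095 ≈ -2.6846)
1/(T + A) = 1/(-54414869/20269095 - 44161) = 1/(-895157919164/20269095) = -20269095/895157919164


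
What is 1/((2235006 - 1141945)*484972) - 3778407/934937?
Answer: -2002948586083812907/495613824087324604 ≈ -4.0414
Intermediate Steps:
1/((2235006 - 1141945)*484972) - 3778407/934937 = (1/484972)/1093061 - 3778407*1/934937 = (1/1093061)*(1/484972) - 3778407/934937 = 1/530103979292 - 3778407/934937 = -2002948586083812907/495613824087324604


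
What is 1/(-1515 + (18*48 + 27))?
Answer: -1/624 ≈ -0.0016026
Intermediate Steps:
1/(-1515 + (18*48 + 27)) = 1/(-1515 + (864 + 27)) = 1/(-1515 + 891) = 1/(-624) = -1/624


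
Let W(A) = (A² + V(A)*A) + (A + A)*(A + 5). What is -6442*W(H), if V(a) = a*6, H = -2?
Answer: -103072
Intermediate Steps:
V(a) = 6*a
W(A) = 7*A² + 2*A*(5 + A) (W(A) = (A² + (6*A)*A) + (A + A)*(A + 5) = (A² + 6*A²) + (2*A)*(5 + A) = 7*A² + 2*A*(5 + A))
-6442*W(H) = -(-12884)*(10 + 9*(-2)) = -(-12884)*(10 - 18) = -(-12884)*(-8) = -6442*16 = -103072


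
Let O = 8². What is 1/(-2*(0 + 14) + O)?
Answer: 1/36 ≈ 0.027778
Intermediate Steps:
O = 64
1/(-2*(0 + 14) + O) = 1/(-2*(0 + 14) + 64) = 1/(-2*14 + 64) = 1/(-28 + 64) = 1/36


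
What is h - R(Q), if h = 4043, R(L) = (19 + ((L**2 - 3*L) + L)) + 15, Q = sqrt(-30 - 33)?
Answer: 4072 + 6*I*sqrt(7) ≈ 4072.0 + 15.875*I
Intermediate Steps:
Q = 3*I*sqrt(7) (Q = sqrt(-63) = 3*I*sqrt(7) ≈ 7.9373*I)
R(L) = 34 + L**2 - 2*L (R(L) = (19 + (L**2 - 2*L)) + 15 = (19 + L**2 - 2*L) + 15 = 34 + L**2 - 2*L)
h - R(Q) = 4043 - (34 + (3*I*sqrt(7))**2 - 6*I*sqrt(7)) = 4043 - (34 - 63 - 6*I*sqrt(7)) = 4043 - (-29 - 6*I*sqrt(7)) = 4043 + (29 + 6*I*sqrt(7)) = 4072 + 6*I*sqrt(7)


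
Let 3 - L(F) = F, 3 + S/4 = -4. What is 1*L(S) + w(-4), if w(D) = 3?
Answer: 34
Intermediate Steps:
S = -28 (S = -12 + 4*(-4) = -12 - 16 = -28)
L(F) = 3 - F
1*L(S) + w(-4) = 1*(3 - 1*(-28)) + 3 = 1*(3 + 28) + 3 = 1*31 + 3 = 31 + 3 = 34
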